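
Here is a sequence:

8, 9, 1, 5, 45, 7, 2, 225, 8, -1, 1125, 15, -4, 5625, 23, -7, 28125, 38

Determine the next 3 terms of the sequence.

Split by position mod 3 into 3 tracks.
Track A: 8, 5, 2, -1, -4, -7 — arithmetic, step −3.
Track B: 9, 45, 225, 1125, 5625, 28125 — geometric with ratio 5.
Track C: 1, 7, 8, 15, 23, 38 — each term equals the sum of the previous two.
Position 19 → track A, term 7 = -10.
The 20th slot belongs to track B; its 7th term is 140625.
The 21st slot belongs to track C; its 7th term is 61.

-10, 140625, 61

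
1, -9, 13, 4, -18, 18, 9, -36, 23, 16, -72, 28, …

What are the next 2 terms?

Taking every 3rd term gives 3 separate tracks.
Stream A: 1, 4, 9, 16. Perfect squares starting at 1².
Stream B: -9, -18, -36, -72. Geometric, ×2 each step.
Stream C: 13, 18, 23, 28. Adding 5 each time.
The 13th slot belongs to stream A; its 5th term is 25.
The 14th slot belongs to stream B; its 5th term is -144.

25, -144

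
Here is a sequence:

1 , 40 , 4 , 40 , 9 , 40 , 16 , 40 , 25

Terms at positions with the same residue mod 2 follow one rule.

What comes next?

40

Taking every 2nd term gives 2 separate tracks.
Subsequence A = 1, 4, 9, 16, 25: consecutive squares n² from n = 1.
Subsequence B = 40, 40, 40, 40: the constant sequence 40.
Position 10 falls in subsequence B as its term 5, giving 40.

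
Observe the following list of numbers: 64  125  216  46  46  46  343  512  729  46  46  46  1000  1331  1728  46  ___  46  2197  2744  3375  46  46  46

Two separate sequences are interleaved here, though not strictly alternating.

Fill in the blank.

The slot pattern repeats as AAABBB (period 6), so there are 2 interleaved tracks.
Subsequence A is 64, 125, 216, 343, 512, 729, 1000, 1331, 1728, 2197, 2744, 3375, which is consecutive cubes n³ from n = 4.
Subsequence B is 46, 46, 46, 46, 46, 46, 46, ?, 46, 46, 46, 46, which is constant 46.
The gap is subsequence B's term 8; the rule gives 46.

46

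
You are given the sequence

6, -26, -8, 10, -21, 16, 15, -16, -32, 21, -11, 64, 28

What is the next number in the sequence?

-6

Split by position mod 3 into 3 tracks.
Subsequence A: 6, 10, 15, 21, 28. Triangular numbers n(n+1)/2 for n = 3, 4, ….
Subsequence B: -26, -21, -16, -11. Linear: a_n = -31 + 5·n.
Subsequence C: -8, 16, -32, 64. Geometric with ratio -2.
Position 14 → subsequence B, term 5 = -6.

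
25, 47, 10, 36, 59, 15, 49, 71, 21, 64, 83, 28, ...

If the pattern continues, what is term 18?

45

Taking every 3rd term gives 3 separate tracks.
Subsequence A: 25, 36, 49, 64 — the squares 5², 6², 7², ….
Subsequence B: 47, 59, 71, 83 — arithmetic with common difference +12.
Subsequence C: 10, 15, 21, 28 — triangular numbers starting at T_4.
Position 18 → subsequence C, term 6 = 45.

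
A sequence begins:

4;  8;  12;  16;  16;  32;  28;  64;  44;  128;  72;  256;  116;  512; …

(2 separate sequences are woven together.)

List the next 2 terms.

188, 1024

Taking every 2nd term gives 2 separate tracks.
Stream A: 4, 12, 16, 28, 44, 72, 116 (Fibonacci-style (each term is the sum of the two before it)).
Stream B: 8, 16, 32, 64, 128, 256, 512 (powers 2^3, 2^4, 2^5, …).
The 15th slot belongs to stream A; its 8th term is 188.
Position 16 → stream B, term 8 = 1024.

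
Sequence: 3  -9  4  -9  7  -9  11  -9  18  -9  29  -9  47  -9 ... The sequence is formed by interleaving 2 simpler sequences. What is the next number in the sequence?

The terms cycle through 2 interleaved subsequences.
Track A is 3, 4, 7, 11, 18, 29, 47, which is each term equals the sum of the previous two.
Track B is -9, -9, -9, -9, -9, -9, -9, which is always -9.
Term 15 comes from track A (its 8th entry): 76.

76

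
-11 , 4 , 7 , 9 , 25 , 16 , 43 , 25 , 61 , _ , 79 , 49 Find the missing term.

The terms cycle through 2 interleaved subsequences.
Track A = -11, 7, 25, 43, 61, 79: arithmetic with common difference +18.
Track B = 4, 9, 16, 25, ?, 49: perfect squares starting at 2².
Filling track B at index 5 by its rule yields 36.

36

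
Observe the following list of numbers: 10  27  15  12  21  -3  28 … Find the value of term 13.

55

Split by position mod 2 into 2 tracks.
Track A: 10, 15, 21, 28 — the triangular numbers T_4, T_5, ….
Track B: 27, 12, -3 — arithmetic, step −15.
Position 13 → track A, term 7 = 55.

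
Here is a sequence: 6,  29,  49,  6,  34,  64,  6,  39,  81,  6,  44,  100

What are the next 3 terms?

6, 49, 121

Read the sequence 3 terms at a time; column i is its own pattern.
Subsequence A is 6, 6, 6, 6, which is always 6.
Subsequence B is 29, 34, 39, 44, which is adding 5 each time.
Subsequence C is 49, 64, 81, 100, which is consecutive squares n² from n = 7.
Position 13 falls in subsequence A as its term 5, giving 6.
The 14th slot belongs to subsequence B; its 5th term is 49.
Term 15 comes from subsequence C (its 5th entry): 121.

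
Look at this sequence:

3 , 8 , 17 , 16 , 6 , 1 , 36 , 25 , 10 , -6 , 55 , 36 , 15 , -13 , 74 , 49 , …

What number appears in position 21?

28

Split by position mod 4: positions 1, 5, 9, … form one track, and each other residue class forms its own.
Subsequence A: 3, 6, 10, 15 — triangular numbers starting at T_2.
Subsequence B: 8, 1, -6, -13 — linear: a_n = 15 − 7·n.
Subsequence C: 17, 36, 55, 74 — adding 19 each time.
Subsequence D: 16, 25, 36, 49 — consecutive squares n² from n = 4.
Term 21 comes from subsequence A (its 6th entry): 28.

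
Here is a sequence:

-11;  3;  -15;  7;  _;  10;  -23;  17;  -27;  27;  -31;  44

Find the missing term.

-19

Positions 1, 3, 5, … form one subsequence and positions 2, 4, 6, … form another.
Stream A: -11, -15, ?, -23, -27, -31 — linear: a_n = -7 − 4·n.
Stream B: 3, 7, 10, 17, 27, 44 — each term equals the sum of the previous two.
Stream A's pattern makes the blank -19.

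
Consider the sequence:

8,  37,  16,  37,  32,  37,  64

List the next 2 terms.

37, 128

Positions 1, 3, 5, … form one subsequence and positions 2, 4, 6, … form another.
Track A: 8, 16, 32, 64 (powers of 2).
Track B: 37, 37, 37 (the constant sequence 37).
The 8th slot belongs to track B; its 4th term is 37.
The 9th slot belongs to track A; its 5th term is 128.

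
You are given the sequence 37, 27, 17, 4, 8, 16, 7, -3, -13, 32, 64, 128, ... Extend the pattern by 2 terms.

The slot pattern repeats as AAABBB (period 6), so there are 2 interleaved tracks.
Subsequence A: 37, 27, 17, 7, -3, -13 (arithmetic, step −10).
Subsequence B: 4, 8, 16, 32, 64, 128 (powers of 2).
Term 13 comes from subsequence A (its 7th entry): -23.
Term 14 comes from subsequence A (its 8th entry): -33.

-23, -33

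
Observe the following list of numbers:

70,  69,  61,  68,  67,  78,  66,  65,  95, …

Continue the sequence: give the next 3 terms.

64, 63, 112

The slot pattern repeats as AAB (period 3), so there are 2 interleaved tracks.
Track A = 70, 69, 68, 67, 66, 65: arithmetic, step −1.
Track B = 61, 78, 95: linear: a_n = 44 + 17·n.
The 10th slot belongs to track A; its 7th term is 64.
Position 11 falls in track A as its term 8, giving 63.
Position 12 → track B, term 4 = 112.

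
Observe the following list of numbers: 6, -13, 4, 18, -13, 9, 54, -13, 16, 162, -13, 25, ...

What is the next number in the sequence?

486

Taking every 3rd term gives 3 separate tracks.
Subsequence A is 6, 18, 54, 162, which is geometric, ×3 each step.
Subsequence B is -13, -13, -13, -13, which is always -13.
Subsequence C is 4, 9, 16, 25, which is consecutive squares n² from n = 2.
The 13th slot belongs to subsequence A; its 5th term is 486.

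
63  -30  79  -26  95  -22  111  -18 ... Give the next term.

Split by position mod 2 into 2 tracks.
Stream A: 63, 79, 95, 111 — arithmetic, step +16.
Stream B: -30, -26, -22, -18 — arithmetic, step +4.
Position 9 falls in stream A as its term 5, giving 127.

127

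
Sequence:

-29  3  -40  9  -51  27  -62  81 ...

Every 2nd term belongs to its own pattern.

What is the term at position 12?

Odd-indexed and even-indexed terms follow separate rules.
Track A: -29, -40, -51, -62 (arithmetic, step −11).
Track B: 3, 9, 27, 81 (powers of 3).
Position 12 falls in track B as its term 6, giving 729.

729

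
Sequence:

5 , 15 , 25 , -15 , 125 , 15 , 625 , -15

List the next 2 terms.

3125, 15

The terms cycle through 2 interleaved subsequences.
Track A: 5, 25, 125, 625 (powers 5^1, 5^2, 5^3, …).
Track B: 15, -15, 15, -15 (oscillating between 15 and -15).
Position 9 → track A, term 5 = 3125.
Position 10 falls in track B as its term 5, giving 15.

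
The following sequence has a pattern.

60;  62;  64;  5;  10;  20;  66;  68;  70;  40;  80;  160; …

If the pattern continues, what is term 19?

78

Reading positions in blocks of 6 reveals the pattern AAABBB — 2 tracks woven together.
Subsequence A: 60, 62, 64, 66, 68, 70 — arithmetic, step +2.
Subsequence B: 5, 10, 20, 40, 80, 160 — multiplying by 2 each time.
The 19th slot belongs to subsequence A; its 10th term is 78.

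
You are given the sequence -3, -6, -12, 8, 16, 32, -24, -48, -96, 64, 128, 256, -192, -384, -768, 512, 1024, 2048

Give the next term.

Reading positions in blocks of 6 reveals the pattern AAABBB — 2 tracks woven together.
Stream A: -3, -6, -12, -24, -48, -96, -192, -384, -768 (geometric, ×2 each step).
Stream B: 8, 16, 32, 64, 128, 256, 512, 1024, 2048 (successive powers of 2).
The 19th slot belongs to stream A; its 10th term is -1536.

-1536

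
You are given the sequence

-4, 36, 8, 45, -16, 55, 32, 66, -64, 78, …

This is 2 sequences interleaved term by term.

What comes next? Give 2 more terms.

128, 91

Positions 1, 3, 5, … form one subsequence and positions 2, 4, 6, … form another.
Subsequence A: -4, 8, -16, 32, -64 — a geometric progression (common ratio -2).
Subsequence B: 36, 45, 55, 66, 78 — triangular numbers starting at T_8.
The 11th slot belongs to subsequence A; its 6th term is 128.
Position 12 → subsequence B, term 6 = 91.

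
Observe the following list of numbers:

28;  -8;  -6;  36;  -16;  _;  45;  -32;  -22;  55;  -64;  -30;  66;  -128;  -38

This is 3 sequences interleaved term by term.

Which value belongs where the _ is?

Taking every 3rd term gives 3 separate tracks.
Track A is 28, 36, 45, 55, 66, which is the triangular numbers T_7, T_8, ….
Track B is -8, -16, -32, -64, -128, which is geometric with ratio 2.
Track C is -6, ?, -22, -30, -38, which is arithmetic, step −8.
The gap is track C's term 2; the rule gives -14.

-14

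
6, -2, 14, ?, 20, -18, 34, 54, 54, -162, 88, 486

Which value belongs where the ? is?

Positions 1, 3, 5, … form one subsequence and positions 2, 4, 6, … form another.
Track A = 6, 14, 20, 34, 54, 88: Fibonacci-style (each term is the sum of the two before it).
Track B = -2, ?, -18, 54, -162, 486: a geometric progression (common ratio -3).
So the missing entry in track B is 6.

6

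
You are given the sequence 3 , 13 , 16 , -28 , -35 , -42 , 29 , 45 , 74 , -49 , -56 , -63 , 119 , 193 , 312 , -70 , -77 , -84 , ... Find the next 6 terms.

505, 817, 1322, -91, -98, -105

Reading positions in blocks of 6 reveals the pattern AAABBB — 2 tracks woven together.
Track A: 3, 13, 16, 29, 45, 74, 119, 193, 312 (Fibonacci-style (each term is the sum of the two before it)).
Track B: -28, -35, -42, -49, -56, -63, -70, -77, -84 (subtracting 7 each time).
Term 19 comes from track A (its 10th entry): 505.
Position 20 → track A, term 11 = 817.
Position 21 falls in track A as its term 12, giving 1322.
Position 22 → track B, term 10 = -91.
Position 23 → track B, term 11 = -98.
Position 24 → track B, term 12 = -105.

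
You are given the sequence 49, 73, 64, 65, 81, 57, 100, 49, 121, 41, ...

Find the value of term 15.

196

Taking every 2nd term gives 2 separate tracks.
Track A: 49, 64, 81, 100, 121. Consecutive squares n² from n = 7.
Track B: 73, 65, 57, 49, 41. Linear: a_n = 81 − 8·n.
Position 15 → track A, term 8 = 196.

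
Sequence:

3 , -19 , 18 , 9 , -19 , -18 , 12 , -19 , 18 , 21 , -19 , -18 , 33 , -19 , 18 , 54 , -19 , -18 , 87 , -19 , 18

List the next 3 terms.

141, -19, -18

Taking every 3rd term gives 3 separate tracks.
Track A: 3, 9, 12, 21, 33, 54, 87. A Fibonacci-like recurrence a_n = a_{n-1} + a_{n-2}.
Track B: -19, -19, -19, -19, -19, -19, -19. Always -19.
Track C: 18, -18, 18, -18, 18, -18, 18. Alternating ±18.
The 22nd slot belongs to track A; its 8th term is 141.
Position 23 falls in track B as its term 8, giving -19.
Term 24 comes from track C (its 8th entry): -18.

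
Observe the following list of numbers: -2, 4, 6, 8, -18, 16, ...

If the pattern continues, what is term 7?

54

Positions 1, 3, 5, … form one subsequence and positions 2, 4, 6, … form another.
Subsequence A: -2, 6, -18 — geometric, ×-3 each step.
Subsequence B: 4, 8, 16 — successive powers of 2.
The 7th slot belongs to subsequence A; its 4th term is 54.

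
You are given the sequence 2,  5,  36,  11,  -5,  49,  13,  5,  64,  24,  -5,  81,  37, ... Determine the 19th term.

98

Taking every 3rd term gives 3 separate tracks.
Subsequence A is 2, 11, 13, 24, 37, which is each term equals the sum of the previous two.
Subsequence B is 5, -5, 5, -5, which is alternating ±5.
Subsequence C is 36, 49, 64, 81, which is perfect squares starting at 6².
Position 19 falls in subsequence A as its term 7, giving 98.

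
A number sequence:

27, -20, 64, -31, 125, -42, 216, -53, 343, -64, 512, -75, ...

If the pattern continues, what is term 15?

Odd-indexed and even-indexed terms follow separate rules.
Track A = 27, 64, 125, 216, 343, 512: perfect cubes starting at 3³.
Track B = -20, -31, -42, -53, -64, -75: arithmetic, step −11.
Position 15 falls in track A as its term 8, giving 1000.

1000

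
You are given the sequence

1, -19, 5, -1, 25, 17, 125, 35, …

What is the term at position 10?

Odd-indexed and even-indexed terms follow separate rules.
Stream A: 1, 5, 25, 125 — powers of 5.
Stream B: -19, -1, 17, 35 — arithmetic with common difference +18.
The 10th slot belongs to stream B; its 5th term is 53.

53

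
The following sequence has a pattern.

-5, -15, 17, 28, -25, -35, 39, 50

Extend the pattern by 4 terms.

-45, -55, 61, 72

The slot pattern repeats as AABB (period 4), so there are 2 interleaved tracks.
Track A is -5, -15, -25, -35, which is linear: a_n = 5 − 10·n.
Track B is 17, 28, 39, 50, which is adding 11 each time.
Term 9 comes from track A (its 5th entry): -45.
Term 10 comes from track A (its 6th entry): -55.
Position 11 → track B, term 5 = 61.
Position 12 falls in track B as its term 6, giving 72.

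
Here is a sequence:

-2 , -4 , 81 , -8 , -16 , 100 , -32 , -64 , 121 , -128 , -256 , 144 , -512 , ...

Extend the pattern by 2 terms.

-1024, 169

Positions follow the repeating pattern AAB; grouping by letter gives 2 tracks.
Track A = -2, -4, -8, -16, -32, -64, -128, -256, -512: geometric with ratio 2.
Track B = 81, 100, 121, 144: consecutive squares n² from n = 9.
Position 14 falls in track A as its term 10, giving -1024.
Position 15 falls in track B as its term 5, giving 169.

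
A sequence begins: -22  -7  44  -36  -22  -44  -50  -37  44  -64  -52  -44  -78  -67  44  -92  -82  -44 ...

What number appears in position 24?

Split by position mod 3: positions 1, 4, 7, … form one track, and each other residue class forms its own.
Stream A = -22, -36, -50, -64, -78, -92: subtracting 14 each time.
Stream B = -7, -22, -37, -52, -67, -82: linear: a_n = 8 − 15·n.
Stream C = 44, -44, 44, -44, 44, -44: oscillating between 44 and -44.
The 24th slot belongs to stream C; its 8th term is -44.

-44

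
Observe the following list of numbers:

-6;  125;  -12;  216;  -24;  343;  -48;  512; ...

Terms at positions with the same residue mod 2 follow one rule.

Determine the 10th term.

729

Odd-indexed and even-indexed terms follow separate rules.
Subsequence A: -6, -12, -24, -48. Geometric with ratio 2.
Subsequence B: 125, 216, 343, 512. Perfect cubes starting at 5³.
The 10th slot belongs to subsequence B; its 5th term is 729.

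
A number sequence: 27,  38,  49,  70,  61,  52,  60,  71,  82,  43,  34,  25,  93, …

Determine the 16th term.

Reading positions in blocks of 6 reveals the pattern AAABBB — 2 tracks woven together.
Track A is 27, 38, 49, 60, 71, 82, 93, which is adding 11 each time.
Track B is 70, 61, 52, 43, 34, 25, which is arithmetic with common difference −9.
Term 16 comes from track B (its 7th entry): 16.

16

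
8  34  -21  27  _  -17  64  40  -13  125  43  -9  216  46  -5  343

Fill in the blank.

Split by position mod 3: positions 1, 4, 7, … form one track, and each other residue class forms its own.
Track A: 8, 27, 64, 125, 216, 343. Perfect cubes starting at 2³.
Track B: 34, ?, 40, 43, 46. Arithmetic with common difference +3.
Track C: -21, -17, -13, -9, -5. Linear: a_n = -25 + 4·n.
So the missing entry in track B is 37.

37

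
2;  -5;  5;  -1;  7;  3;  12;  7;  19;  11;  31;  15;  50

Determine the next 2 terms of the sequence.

The terms cycle through 2 interleaved subsequences.
Track A is 2, 5, 7, 12, 19, 31, 50, which is each term equals the sum of the previous two.
Track B is -5, -1, 3, 7, 11, 15, which is adding 4 each time.
Term 14 comes from track B (its 7th entry): 19.
The 15th slot belongs to track A; its 8th term is 81.

19, 81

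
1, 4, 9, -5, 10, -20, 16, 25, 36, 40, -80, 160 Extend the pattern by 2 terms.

The slot pattern repeats as AAABBB (period 6), so there are 2 interleaved tracks.
Track A = 1, 4, 9, 16, 25, 36: consecutive squares n² from n = 1.
Track B = -5, 10, -20, 40, -80, 160: multiplying by -2 each time.
Position 13 → track A, term 7 = 49.
Position 14 → track A, term 8 = 64.

49, 64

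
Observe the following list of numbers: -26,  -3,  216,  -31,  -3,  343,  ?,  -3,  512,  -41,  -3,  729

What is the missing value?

-36

Split by position mod 3: positions 1, 4, 7, … form one track, and each other residue class forms its own.
Track A is -26, -31, ?, -41, which is linear: a_n = -21 − 5·n.
Track B is -3, -3, -3, -3, which is constant -3.
Track C is 216, 343, 512, 729, which is the cubes 6³, 7³, 8³, ….
So the missing entry in track A is -36.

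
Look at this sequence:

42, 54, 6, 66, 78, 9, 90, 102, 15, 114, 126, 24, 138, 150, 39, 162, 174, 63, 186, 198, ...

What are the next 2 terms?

Reading positions in blocks of 3 reveals the pattern AAB — 2 tracks woven together.
Track A: 42, 54, 66, 78, 90, 102, 114, 126, 138, 150, 162, 174, 186, 198. Arithmetic, step +12.
Track B: 6, 9, 15, 24, 39, 63. Each term equals the sum of the previous two.
Position 21 → track B, term 7 = 102.
The 22nd slot belongs to track A; its 15th term is 210.

102, 210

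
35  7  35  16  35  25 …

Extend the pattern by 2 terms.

Odd-indexed and even-indexed terms follow separate rules.
Subsequence A: 35, 35, 35. Always 35.
Subsequence B: 7, 16, 25. Adding 9 each time.
The 7th slot belongs to subsequence A; its 4th term is 35.
The 8th slot belongs to subsequence B; its 4th term is 34.

35, 34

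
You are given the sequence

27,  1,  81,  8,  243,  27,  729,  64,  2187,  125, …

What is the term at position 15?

Odd-indexed and even-indexed terms follow separate rules.
Track A: 27, 81, 243, 729, 2187 — powers 3^3, 3^4, 3^5, ….
Track B: 1, 8, 27, 64, 125 — the cubes 1³, 2³, 3³, ….
Position 15 → track A, term 8 = 59049.

59049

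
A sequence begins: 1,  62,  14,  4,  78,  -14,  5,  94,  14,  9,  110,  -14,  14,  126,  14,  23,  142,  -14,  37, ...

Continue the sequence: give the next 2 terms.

158, 14

The terms cycle through 3 interleaved subsequences.
Track A is 1, 4, 5, 9, 14, 23, 37, which is Fibonacci-style (each term is the sum of the two before it).
Track B is 62, 78, 94, 110, 126, 142, which is linear: a_n = 46 + 16·n.
Track C is 14, -14, 14, -14, 14, -14, which is the oscillation 14·(−1)^(n+1).
Position 20 → track B, term 7 = 158.
Term 21 comes from track C (its 7th entry): 14.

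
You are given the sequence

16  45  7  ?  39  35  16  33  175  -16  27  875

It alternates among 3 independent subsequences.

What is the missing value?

-16

Read the sequence 3 terms at a time; column i is its own pattern.
Stream A: 16, ?, 16, -16 (alternating ±16).
Stream B: 45, 39, 33, 27 (linear: a_n = 51 − 6·n).
Stream C: 7, 35, 175, 875 (multiplying by 5 each time).
So the missing entry in stream A is -16.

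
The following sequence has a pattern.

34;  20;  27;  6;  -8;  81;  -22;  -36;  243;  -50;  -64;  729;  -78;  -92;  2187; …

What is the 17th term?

Positions follow the repeating pattern AAB; grouping by letter gives 2 tracks.
Track A: 34, 20, 6, -8, -22, -36, -50, -64, -78, -92 — linear: a_n = 48 − 14·n.
Track B: 27, 81, 243, 729, 2187 — powers 3^3, 3^4, 3^5, ….
Position 17 → track A, term 12 = -120.

-120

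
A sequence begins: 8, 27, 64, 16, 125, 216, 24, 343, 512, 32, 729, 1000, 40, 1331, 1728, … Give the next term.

48

The slot pattern repeats as ABB (period 3), so there are 2 interleaved tracks.
Stream A = 8, 16, 24, 32, 40: arithmetic with common difference +8.
Stream B = 27, 64, 125, 216, 343, 512, 729, 1000, 1331, 1728: consecutive cubes n³ from n = 3.
Position 16 falls in stream A as its term 6, giving 48.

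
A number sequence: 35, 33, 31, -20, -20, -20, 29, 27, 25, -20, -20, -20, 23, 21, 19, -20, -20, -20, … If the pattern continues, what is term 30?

Reading positions in blocks of 6 reveals the pattern AAABBB — 2 tracks woven together.
Track A: 35, 33, 31, 29, 27, 25, 23, 21, 19. Linear: a_n = 37 − 2·n.
Track B: -20, -20, -20, -20, -20, -20, -20, -20, -20. The constant sequence -20.
Position 30 falls in track B as its term 15, giving -20.

-20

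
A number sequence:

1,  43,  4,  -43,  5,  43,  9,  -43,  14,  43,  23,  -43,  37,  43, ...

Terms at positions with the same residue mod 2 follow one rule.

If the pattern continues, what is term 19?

157

Taking every 2nd term gives 2 separate tracks.
Track A: 1, 4, 5, 9, 14, 23, 37 (each term equals the sum of the previous two).
Track B: 43, -43, 43, -43, 43, -43, 43 (oscillating between 43 and -43).
The 19th slot belongs to track A; its 10th term is 157.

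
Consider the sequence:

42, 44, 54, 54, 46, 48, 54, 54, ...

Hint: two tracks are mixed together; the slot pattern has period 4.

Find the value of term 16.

The slot pattern repeats as AABB (period 4), so there are 2 interleaved tracks.
Track A: 42, 44, 46, 48 — arithmetic, step +2.
Track B: 54, 54, 54, 54 — constant 54.
The 16th slot belongs to track B; its 8th term is 54.

54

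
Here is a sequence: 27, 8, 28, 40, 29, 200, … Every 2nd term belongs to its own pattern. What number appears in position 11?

Odd-indexed and even-indexed terms follow separate rules.
Track A is 27, 28, 29, which is adding 1 each time.
Track B is 8, 40, 200, which is geometric with ratio 5.
Position 11 → track A, term 6 = 32.

32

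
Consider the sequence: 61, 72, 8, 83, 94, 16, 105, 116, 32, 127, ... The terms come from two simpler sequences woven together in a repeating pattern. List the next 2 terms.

138, 64

Reading positions in blocks of 3 reveals the pattern AAB — 2 tracks woven together.
Stream A = 61, 72, 83, 94, 105, 116, 127: arithmetic with common difference +11.
Stream B = 8, 16, 32: powers 2^3, 2^4, 2^5, ….
Term 11 comes from stream A (its 8th entry): 138.
Term 12 comes from stream B (its 4th entry): 64.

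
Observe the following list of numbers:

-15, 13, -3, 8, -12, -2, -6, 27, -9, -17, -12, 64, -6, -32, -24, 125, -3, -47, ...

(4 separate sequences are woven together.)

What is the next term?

Read the sequence 4 terms at a time; column i is its own pattern.
Track A: -15, -12, -9, -6, -3 — arithmetic, step +3.
Track B: 13, -2, -17, -32, -47 — linear: a_n = 28 − 15·n.
Track C: -3, -6, -12, -24 — a geometric progression (common ratio 2).
Track D: 8, 27, 64, 125 — the cubes 2³, 3³, 4³, ….
The 19th slot belongs to track C; its 5th term is -48.

-48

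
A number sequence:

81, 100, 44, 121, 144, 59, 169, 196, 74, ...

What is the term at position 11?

256

Reading positions in blocks of 3 reveals the pattern AAB — 2 tracks woven together.
Track A: 81, 100, 121, 144, 169, 196 — the squares 9², 10², 11², ….
Track B: 44, 59, 74 — adding 15 each time.
Position 11 falls in track A as its term 8, giving 256.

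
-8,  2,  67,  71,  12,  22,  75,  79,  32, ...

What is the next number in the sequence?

Positions follow the repeating pattern AABB; grouping by letter gives 2 tracks.
Stream A: -8, 2, 12, 22, 32 (adding 10 each time).
Stream B: 67, 71, 75, 79 (arithmetic, step +4).
Position 10 → stream A, term 6 = 42.

42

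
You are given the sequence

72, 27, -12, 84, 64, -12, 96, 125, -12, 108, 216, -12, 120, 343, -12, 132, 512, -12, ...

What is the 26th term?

1331

Split by position mod 3 into 3 tracks.
Stream A: 72, 84, 96, 108, 120, 132 — linear: a_n = 60 + 12·n.
Stream B: 27, 64, 125, 216, 343, 512 — perfect cubes starting at 3³.
Stream C: -12, -12, -12, -12, -12, -12 — constant -12.
The 26th slot belongs to stream B; its 9th term is 1331.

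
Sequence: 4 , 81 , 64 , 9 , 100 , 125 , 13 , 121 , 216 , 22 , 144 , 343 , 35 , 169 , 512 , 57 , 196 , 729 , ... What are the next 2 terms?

Split by position mod 3 into 3 tracks.
Stream A: 4, 9, 13, 22, 35, 57 — each term equals the sum of the previous two.
Stream B: 81, 100, 121, 144, 169, 196 — perfect squares starting at 9².
Stream C: 64, 125, 216, 343, 512, 729 — consecutive cubes n³ from n = 4.
Term 19 comes from stream A (its 7th entry): 92.
Position 20 → stream B, term 7 = 225.

92, 225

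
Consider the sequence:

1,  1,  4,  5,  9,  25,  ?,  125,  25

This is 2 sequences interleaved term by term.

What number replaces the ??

16

Split by position mod 2 into 2 tracks.
Stream A is 1, 4, 9, ?, 25, which is perfect squares starting at 1².
Stream B is 1, 5, 25, 125, which is successive powers of 5.
So the missing entry in stream A is 16.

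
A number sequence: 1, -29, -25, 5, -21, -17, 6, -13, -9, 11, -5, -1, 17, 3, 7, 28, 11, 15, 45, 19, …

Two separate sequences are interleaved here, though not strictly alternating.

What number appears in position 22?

The slot pattern repeats as ABB (period 3), so there are 2 interleaved tracks.
Track A: 1, 5, 6, 11, 17, 28, 45 — each term equals the sum of the previous two.
Track B: -29, -25, -21, -17, -13, -9, -5, -1, 3, 7, 11, 15, 19 — arithmetic with common difference +4.
Term 22 comes from track A (its 8th entry): 73.

73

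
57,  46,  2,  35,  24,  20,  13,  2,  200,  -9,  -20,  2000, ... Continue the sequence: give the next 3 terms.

-31, -42, 20000

Reading positions in blocks of 3 reveals the pattern AAB — 2 tracks woven together.
Subsequence A is 57, 46, 35, 24, 13, 2, -9, -20, which is arithmetic, step −11.
Subsequence B is 2, 20, 200, 2000, which is geometric, ×10 each step.
Position 13 falls in subsequence A as its term 9, giving -31.
Term 14 comes from subsequence A (its 10th entry): -42.
The 15th slot belongs to subsequence B; its 5th term is 20000.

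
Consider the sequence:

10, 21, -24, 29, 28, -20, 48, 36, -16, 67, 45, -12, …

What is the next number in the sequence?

86

Split by position mod 3: positions 1, 4, 7, … form one track, and each other residue class forms its own.
Track A is 10, 29, 48, 67, which is linear: a_n = -9 + 19·n.
Track B is 21, 28, 36, 45, which is the triangular numbers T_6, T_7, ….
Track C is -24, -20, -16, -12, which is arithmetic, step +4.
Term 13 comes from track A (its 5th entry): 86.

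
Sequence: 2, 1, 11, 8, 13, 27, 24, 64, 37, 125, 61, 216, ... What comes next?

98

Positions 1, 3, 5, … form one subsequence and positions 2, 4, 6, … form another.
Track A: 2, 11, 13, 24, 37, 61 (each term equals the sum of the previous two).
Track B: 1, 8, 27, 64, 125, 216 (consecutive cubes n³ from n = 1).
Position 13 falls in track A as its term 7, giving 98.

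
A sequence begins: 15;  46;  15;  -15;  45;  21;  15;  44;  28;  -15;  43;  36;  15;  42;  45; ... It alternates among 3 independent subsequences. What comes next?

-15

Split by position mod 3 into 3 tracks.
Subsequence A: 15, -15, 15, -15, 15 (the oscillation 15·(−1)^(n+1)).
Subsequence B: 46, 45, 44, 43, 42 (arithmetic, step −1).
Subsequence C: 15, 21, 28, 36, 45 (the triangular numbers T_5, T_6, …).
Position 16 falls in subsequence A as its term 6, giving -15.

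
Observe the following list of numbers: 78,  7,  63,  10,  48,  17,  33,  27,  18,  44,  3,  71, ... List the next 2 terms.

The terms cycle through 2 interleaved subsequences.
Stream A: 78, 63, 48, 33, 18, 3 (subtracting 15 each time).
Stream B: 7, 10, 17, 27, 44, 71 (each term equals the sum of the previous two).
The 13th slot belongs to stream A; its 7th term is -12.
The 14th slot belongs to stream B; its 7th term is 115.

-12, 115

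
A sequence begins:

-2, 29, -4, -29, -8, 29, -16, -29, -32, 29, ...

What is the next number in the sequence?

The terms cycle through 2 interleaved subsequences.
Track A: -2, -4, -8, -16, -32 — multiplying by 2 each time.
Track B: 29, -29, 29, -29, 29 — oscillating between 29 and -29.
Position 11 → track A, term 6 = -64.

-64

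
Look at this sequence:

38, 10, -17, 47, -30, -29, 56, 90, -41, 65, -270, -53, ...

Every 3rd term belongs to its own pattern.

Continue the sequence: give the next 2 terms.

Read the sequence 3 terms at a time; column i is its own pattern.
Subsequence A: 38, 47, 56, 65 — adding 9 each time.
Subsequence B: 10, -30, 90, -270 — a geometric progression (common ratio -3).
Subsequence C: -17, -29, -41, -53 — linear: a_n = -5 − 12·n.
Position 13 falls in subsequence A as its term 5, giving 74.
Position 14 falls in subsequence B as its term 5, giving 810.

74, 810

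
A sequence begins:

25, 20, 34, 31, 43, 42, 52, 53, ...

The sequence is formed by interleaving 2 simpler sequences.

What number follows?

61

Taking every 2nd term gives 2 separate tracks.
Track A: 25, 34, 43, 52 (adding 9 each time).
Track B: 20, 31, 42, 53 (arithmetic, step +11).
Position 9 → track A, term 5 = 61.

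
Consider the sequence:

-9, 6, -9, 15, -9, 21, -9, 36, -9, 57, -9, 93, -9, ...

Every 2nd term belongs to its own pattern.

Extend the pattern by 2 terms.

150, -9

Taking every 2nd term gives 2 separate tracks.
Stream A: -9, -9, -9, -9, -9, -9, -9 — always -9.
Stream B: 6, 15, 21, 36, 57, 93 — Fibonacci-style (each term is the sum of the two before it).
Position 14 falls in stream B as its term 7, giving 150.
Position 15 falls in stream A as its term 8, giving -9.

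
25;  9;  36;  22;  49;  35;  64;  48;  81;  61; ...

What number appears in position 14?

87

Odd-indexed and even-indexed terms follow separate rules.
Track A = 25, 36, 49, 64, 81: the squares 5², 6², 7², ….
Track B = 9, 22, 35, 48, 61: linear: a_n = -4 + 13·n.
Position 14 → track B, term 7 = 87.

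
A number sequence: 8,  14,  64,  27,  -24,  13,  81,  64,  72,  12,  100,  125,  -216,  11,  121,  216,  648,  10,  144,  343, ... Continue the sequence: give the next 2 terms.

-1944, 9

The terms cycle through 4 interleaved subsequences.
Track A: 8, -24, 72, -216, 648. Multiplying by -3 each time.
Track B: 14, 13, 12, 11, 10. Arithmetic with common difference −1.
Track C: 64, 81, 100, 121, 144. Consecutive squares n² from n = 8.
Track D: 27, 64, 125, 216, 343. Consecutive cubes n³ from n = 3.
The 21st slot belongs to track A; its 6th term is -1944.
Position 22 falls in track B as its term 6, giving 9.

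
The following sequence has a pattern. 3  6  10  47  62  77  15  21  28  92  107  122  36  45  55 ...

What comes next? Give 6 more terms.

137, 152, 167, 66, 78, 91

Reading positions in blocks of 6 reveals the pattern AAABBB — 2 tracks woven together.
Track A: 3, 6, 10, 15, 21, 28, 36, 45, 55 — triangular numbers starting at T_2.
Track B: 47, 62, 77, 92, 107, 122 — adding 15 each time.
Term 16 comes from track B (its 7th entry): 137.
The 17th slot belongs to track B; its 8th term is 152.
Position 18 falls in track B as its term 9, giving 167.
The 19th slot belongs to track A; its 10th term is 66.
Position 20 → track A, term 11 = 78.
Term 21 comes from track A (its 12th entry): 91.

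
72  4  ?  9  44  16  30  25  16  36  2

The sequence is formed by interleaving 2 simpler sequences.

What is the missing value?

58

Odd-indexed and even-indexed terms follow separate rules.
Stream A is 72, ?, 44, 30, 16, 2, which is linear: a_n = 86 − 14·n.
Stream B is 4, 9, 16, 25, 36, which is consecutive squares n² from n = 2.
The gap is stream A's term 2; the rule gives 58.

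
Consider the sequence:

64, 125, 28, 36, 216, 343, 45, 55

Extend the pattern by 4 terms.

Reading positions in blocks of 4 reveals the pattern AABB — 2 tracks woven together.
Stream A: 64, 125, 216, 343 — the cubes 4³, 5³, 6³, ….
Stream B: 28, 36, 45, 55 — triangular numbers n(n+1)/2 for n = 7, 8, ….
Position 9 → stream A, term 5 = 512.
The 10th slot belongs to stream A; its 6th term is 729.
Position 11 falls in stream B as its term 5, giving 66.
The 12th slot belongs to stream B; its 6th term is 78.

512, 729, 66, 78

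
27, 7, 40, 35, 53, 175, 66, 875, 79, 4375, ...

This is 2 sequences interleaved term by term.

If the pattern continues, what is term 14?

Taking every 2nd term gives 2 separate tracks.
Track A = 27, 40, 53, 66, 79: adding 13 each time.
Track B = 7, 35, 175, 875, 4375: multiplying by 5 each time.
The 14th slot belongs to track B; its 7th term is 109375.

109375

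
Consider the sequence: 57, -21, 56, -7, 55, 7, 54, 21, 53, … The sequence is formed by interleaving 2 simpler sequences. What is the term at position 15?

Positions 1, 3, 5, … form one subsequence and positions 2, 4, 6, … form another.
Track A: 57, 56, 55, 54, 53 (linear: a_n = 58 − n).
Track B: -21, -7, 7, 21 (adding 14 each time).
Position 15 → track A, term 8 = 50.

50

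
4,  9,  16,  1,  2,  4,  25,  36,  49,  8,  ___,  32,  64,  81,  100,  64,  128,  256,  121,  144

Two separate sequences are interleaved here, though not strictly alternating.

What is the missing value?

Positions follow the repeating pattern AAABBB; grouping by letter gives 2 tracks.
Track A: 4, 9, 16, 25, 36, 49, 64, 81, 100, 121, 144 — the squares 2², 3², 4², ….
Track B: 1, 2, 4, 8, ?, 32, 64, 128, 256 — powers of 2.
Track B's pattern makes the blank 16.

16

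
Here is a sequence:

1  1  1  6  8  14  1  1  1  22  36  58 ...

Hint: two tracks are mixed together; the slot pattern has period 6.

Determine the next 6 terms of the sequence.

Reading positions in blocks of 6 reveals the pattern AAABBB — 2 tracks woven together.
Stream A: 1, 1, 1, 1, 1, 1. Always 1.
Stream B: 6, 8, 14, 22, 36, 58. Each term equals the sum of the previous two.
Position 13 falls in stream A as its term 7, giving 1.
Position 14 falls in stream A as its term 8, giving 1.
Position 15 → stream A, term 9 = 1.
Term 16 comes from stream B (its 7th entry): 94.
The 17th slot belongs to stream B; its 8th term is 152.
The 18th slot belongs to stream B; its 9th term is 246.

1, 1, 1, 94, 152, 246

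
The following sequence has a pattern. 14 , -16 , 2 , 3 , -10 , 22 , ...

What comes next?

-22

Odd-indexed and even-indexed terms follow separate rules.
Stream A: 14, 2, -10 (linear: a_n = 26 − 12·n).
Stream B: -16, 3, 22 (adding 19 each time).
Term 7 comes from stream A (its 4th entry): -22.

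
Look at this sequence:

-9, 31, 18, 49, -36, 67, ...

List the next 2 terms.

72, 85

Split by position mod 2 into 2 tracks.
Stream A = -9, 18, -36: geometric, ×-2 each step.
Stream B = 31, 49, 67: linear: a_n = 13 + 18·n.
Term 7 comes from stream A (its 4th entry): 72.
Position 8 → stream B, term 4 = 85.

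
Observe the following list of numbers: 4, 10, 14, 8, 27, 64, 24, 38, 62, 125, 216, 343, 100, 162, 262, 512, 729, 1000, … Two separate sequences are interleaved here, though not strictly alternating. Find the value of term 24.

2197

The slot pattern repeats as AAABBB (period 6), so there are 2 interleaved tracks.
Track A: 4, 10, 14, 24, 38, 62, 100, 162, 262. A Fibonacci-like recurrence a_n = a_{n-1} + a_{n-2}.
Track B: 8, 27, 64, 125, 216, 343, 512, 729, 1000. The cubes 2³, 3³, 4³, ….
Position 24 falls in track B as its term 12, giving 2197.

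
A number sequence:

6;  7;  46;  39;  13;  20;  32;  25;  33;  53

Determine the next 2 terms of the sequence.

The slot pattern repeats as AABB (period 4), so there are 2 interleaved tracks.
Track A = 6, 7, 13, 20, 33, 53: a Fibonacci-like recurrence a_n = a_{n-1} + a_{n-2}.
Track B = 46, 39, 32, 25: subtracting 7 each time.
Position 11 → track B, term 5 = 18.
Position 12 → track B, term 6 = 11.

18, 11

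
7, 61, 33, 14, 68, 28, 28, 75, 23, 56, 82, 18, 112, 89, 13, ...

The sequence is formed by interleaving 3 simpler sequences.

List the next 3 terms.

224, 96, 8

Split by position mod 3 into 3 tracks.
Track A = 7, 14, 28, 56, 112: multiplying by 2 each time.
Track B = 61, 68, 75, 82, 89: linear: a_n = 54 + 7·n.
Track C = 33, 28, 23, 18, 13: arithmetic, step −5.
Term 16 comes from track A (its 6th entry): 224.
Term 17 comes from track B (its 6th entry): 96.
Position 18 falls in track C as its term 6, giving 8.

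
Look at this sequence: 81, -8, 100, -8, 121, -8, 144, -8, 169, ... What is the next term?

-8

The terms cycle through 2 interleaved subsequences.
Track A is 81, 100, 121, 144, 169, which is consecutive squares n² from n = 9.
Track B is -8, -8, -8, -8, which is always -8.
The 10th slot belongs to track B; its 5th term is -8.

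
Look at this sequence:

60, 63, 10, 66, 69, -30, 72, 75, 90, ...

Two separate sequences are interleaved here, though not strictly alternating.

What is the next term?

78

Positions follow the repeating pattern AAB; grouping by letter gives 2 tracks.
Stream A: 60, 63, 66, 69, 72, 75 (arithmetic with common difference +3).
Stream B: 10, -30, 90 (multiplying by -3 each time).
Position 10 falls in stream A as its term 7, giving 78.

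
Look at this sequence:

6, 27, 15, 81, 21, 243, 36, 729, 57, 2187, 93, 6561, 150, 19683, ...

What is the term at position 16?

Odd-indexed and even-indexed terms follow separate rules.
Track A: 6, 15, 21, 36, 57, 93, 150 (each term equals the sum of the previous two).
Track B: 27, 81, 243, 729, 2187, 6561, 19683 (powers 3^3, 3^4, 3^5, …).
Position 16 falls in track B as its term 8, giving 59049.

59049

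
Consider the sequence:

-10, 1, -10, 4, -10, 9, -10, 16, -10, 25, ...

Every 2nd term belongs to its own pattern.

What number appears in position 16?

Positions 1, 3, 5, … form one subsequence and positions 2, 4, 6, … form another.
Track A: -10, -10, -10, -10, -10 (the constant sequence -10).
Track B: 1, 4, 9, 16, 25 (consecutive squares n² from n = 1).
Position 16 → track B, term 8 = 64.

64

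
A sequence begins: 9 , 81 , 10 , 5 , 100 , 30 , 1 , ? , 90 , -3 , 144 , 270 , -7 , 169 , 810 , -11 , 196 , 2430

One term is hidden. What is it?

Split by position mod 3: positions 1, 4, 7, … form one track, and each other residue class forms its own.
Subsequence A = 9, 5, 1, -3, -7, -11: arithmetic with common difference −4.
Subsequence B = 81, 100, ?, 144, 169, 196: consecutive squares n² from n = 9.
Subsequence C = 10, 30, 90, 270, 810, 2430: geometric with ratio 3.
Subsequence B's pattern makes the blank 121.

121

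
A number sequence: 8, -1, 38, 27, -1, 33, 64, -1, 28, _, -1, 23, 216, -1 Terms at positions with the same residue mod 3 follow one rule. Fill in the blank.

125

Split by position mod 3: positions 1, 4, 7, … form one track, and each other residue class forms its own.
Subsequence A: 8, 27, 64, ?, 216 (consecutive cubes n³ from n = 2).
Subsequence B: -1, -1, -1, -1, -1 (always -1).
Subsequence C: 38, 33, 28, 23 (arithmetic, step −5).
Subsequence A's pattern makes the blank 125.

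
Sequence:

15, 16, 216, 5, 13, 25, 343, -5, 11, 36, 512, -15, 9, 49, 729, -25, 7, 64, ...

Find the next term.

1000

Read the sequence 4 terms at a time; column i is its own pattern.
Track A: 15, 13, 11, 9, 7 (linear: a_n = 17 − 2·n).
Track B: 16, 25, 36, 49, 64 (consecutive squares n² from n = 4).
Track C: 216, 343, 512, 729 (the cubes 6³, 7³, 8³, …).
Track D: 5, -5, -15, -25 (arithmetic with common difference −10).
The 19th slot belongs to track C; its 5th term is 1000.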